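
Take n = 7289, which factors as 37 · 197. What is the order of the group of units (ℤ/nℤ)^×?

7056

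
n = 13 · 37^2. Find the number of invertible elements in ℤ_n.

φ(13) = 13 − 1 = 12.
φ(37^2) = 37^1·(37−1) = 37·36 = 1332.
Multiply: 12 · 1332 = 15984.

15984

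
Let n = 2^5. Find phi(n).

16

φ(2^5) = 2^5 − 2^4 = 32 − 16 = 16.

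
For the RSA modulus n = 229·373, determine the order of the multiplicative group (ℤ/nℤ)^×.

84816

φ(n) = (p − 1)(q − 1) = (229−1)(373−1) = 228·372 = 84816.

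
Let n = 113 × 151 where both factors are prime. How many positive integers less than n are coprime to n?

φ(17063) = 17063 · (1 − 1/113) · (1 − 1/151)
       = 17063 · 16800/17063 = 16800.

16800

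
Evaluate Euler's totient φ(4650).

First factor: 4650 = 2 · 3 · 5^2 · 31.
φ(4650) = 4650 · (1 − 1/2) · (1 − 1/3) · (1 − 1/5) · (1 − 1/31)
       = 4650 · 240/930 = 1200.

1200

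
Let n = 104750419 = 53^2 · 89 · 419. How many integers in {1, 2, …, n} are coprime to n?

101376704

φ(104750419) = 104750419 · (1 − 1/53) · (1 − 1/89) · (1 − 1/419)
       = 104750419 · 1912768/1976423 = 101376704.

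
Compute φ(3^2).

φ(9) = 9 · (1 − 1/3)
       = 9 · 2/3 = 6.

6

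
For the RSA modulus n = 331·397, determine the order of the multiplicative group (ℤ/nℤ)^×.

130680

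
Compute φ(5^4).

500

φ(5^4) = 5^4 − 5^3 = 625 − 125 = 500.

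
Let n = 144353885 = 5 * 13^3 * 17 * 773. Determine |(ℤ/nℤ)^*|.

100199424

φ(5) = 5 − 1 = 4.
φ(13^3) = 13^2·(13−1) = 169·12 = 2028.
φ(17) = 17 − 1 = 16.
φ(773) = 773 − 1 = 772.
φ(144353885) = 4 × 2028 × 16 × 772 = 100199424.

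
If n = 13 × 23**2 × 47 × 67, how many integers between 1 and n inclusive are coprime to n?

φ(21655673) = 21655673 · (1 − 1/13) · (1 − 1/23) · (1 − 1/47) · (1 − 1/67)
       = 21655673 · 801504/941551 = 18434592.

18434592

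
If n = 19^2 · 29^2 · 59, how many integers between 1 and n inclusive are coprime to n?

φ(17912459) = 17912459 · (1 − 1/19) · (1 − 1/29) · (1 − 1/59)
       = 17912459 · 29232/32509 = 16106832.

16106832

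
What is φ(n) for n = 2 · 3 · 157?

φ(2) = 2 − 1 = 1.
φ(3) = 3 − 1 = 2.
φ(157) = 157 − 1 = 156.
φ(942) = 1 × 2 × 156 = 312.

312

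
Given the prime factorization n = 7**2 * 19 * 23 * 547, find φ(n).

9081072

φ(11712911) = 11712911 · (1 − 1/7) · (1 − 1/19) · (1 − 1/23) · (1 − 1/547)
       = 11712911 · 1297296/1673273 = 9081072.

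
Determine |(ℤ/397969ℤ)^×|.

319440

Factor 397969: 397969 = 11**3 · 13 · 23.
φ(397969) = 397969 · (1 − 1/11) · (1 − 1/13) · (1 − 1/23)
       = 397969 · 2640/3289 = 319440.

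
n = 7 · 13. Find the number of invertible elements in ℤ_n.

φ(91) = 91 · (1 − 1/7) · (1 − 1/13)
       = 91 · 72/91 = 72.

72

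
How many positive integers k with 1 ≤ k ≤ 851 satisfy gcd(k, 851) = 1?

Prime factorization: 851 = 23 · 37.
φ(851) = 851 · (1 − 1/23) · (1 − 1/37)
       = 851 · 792/851 = 792.

792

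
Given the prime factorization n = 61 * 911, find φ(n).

φ(55571) = 55571 · (1 − 1/61) · (1 − 1/911)
       = 55571 · 54600/55571 = 54600.

54600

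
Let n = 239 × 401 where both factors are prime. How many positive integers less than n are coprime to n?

95200

For distinct primes, φ(pq) = (p−1)(q−1) = 238 × 400 = 95200.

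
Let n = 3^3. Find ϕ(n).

φ(27) = 27 · (1 − 1/3)
       = 27 · 2/3 = 18.

18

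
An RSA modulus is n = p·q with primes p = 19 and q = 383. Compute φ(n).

φ(19) = 19 − 1 = 18.
φ(383) = 383 − 1 = 382.
Since φ is multiplicative, φ(7277) = 18 · 382 = 6876.

6876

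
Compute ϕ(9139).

7776

9139 = 13 · 19 · 37.
φ(13) = 13 − 1 = 12.
φ(19) = 19 − 1 = 18.
φ(37) = 37 − 1 = 36.
Multiply: 12 · 18 · 36 = 7776.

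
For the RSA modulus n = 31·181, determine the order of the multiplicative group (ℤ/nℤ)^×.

5400

φ(5611) = 5611 · (1 − 1/31) · (1 − 1/181)
       = 5611 · 5400/5611 = 5400.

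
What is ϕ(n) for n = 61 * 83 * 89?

φ(61) = 61 − 1 = 60.
φ(83) = 83 − 1 = 82.
φ(89) = 89 − 1 = 88.
φ(450607) = 60 × 82 × 88 = 432960.

432960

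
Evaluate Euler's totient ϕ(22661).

20160

First factor: 22661 = 17 × 31 × 43.
φ(17) = 17 − 1 = 16.
φ(31) = 31 − 1 = 30.
φ(43) = 43 − 1 = 42.
Since φ is multiplicative, φ(22661) = 16 · 30 · 42 = 20160.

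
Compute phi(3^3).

18

φ(3^3) = 3^2·(3−1) = 9·2 = 18.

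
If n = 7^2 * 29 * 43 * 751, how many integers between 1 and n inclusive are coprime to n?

37044000

φ(7^2) = 7^1·(7−1) = 7·6 = 42.
φ(29) = 29 − 1 = 28.
φ(43) = 43 − 1 = 42.
φ(751) = 751 − 1 = 750.
Multiply: 42 · 28 · 42 · 750 = 37044000.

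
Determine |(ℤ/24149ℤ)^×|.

Factor 24149: 24149 = 19 * 31 * 41.
φ(24149) = 24149 · (1 − 1/19) · (1 − 1/31) · (1 − 1/41)
       = 24149 · 21600/24149 = 21600.

21600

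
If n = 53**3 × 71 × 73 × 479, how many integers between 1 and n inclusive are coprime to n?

351895340160

φ(53^3) = 53^3 − 53^2 = 148877 − 2809 = 146068.
φ(71) = 71 − 1 = 70.
φ(73) = 73 − 1 = 72.
φ(479) = 479 − 1 = 478.
φ(369610526189) = 146068 × 70 × 72 × 478 = 351895340160.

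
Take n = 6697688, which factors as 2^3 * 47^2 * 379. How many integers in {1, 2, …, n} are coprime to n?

φ(6697688) = 6697688 · (1 − 1/2) · (1 − 1/47) · (1 − 1/379)
       = 6697688 · 17388/35626 = 3268944.

3268944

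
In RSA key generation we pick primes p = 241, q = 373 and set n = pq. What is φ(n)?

For distinct primes, φ(pq) = (p−1)(q−1) = 240 × 372 = 89280.

89280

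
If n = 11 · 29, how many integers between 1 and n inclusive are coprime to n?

φ(11) = 11 − 1 = 10.
φ(29) = 29 − 1 = 28.
φ(319) = 10 × 28 = 280.

280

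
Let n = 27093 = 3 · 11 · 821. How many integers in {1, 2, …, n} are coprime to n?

φ(3) = 3 − 1 = 2.
φ(11) = 11 − 1 = 10.
φ(821) = 821 − 1 = 820.
φ(27093) = 2 × 10 × 820 = 16400.

16400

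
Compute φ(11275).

8000

Prime factorization: 11275 = 5**2 × 11 × 41.
φ(5^2) = 5^2 − 5^1 = 25 − 5 = 20.
φ(11) = 11 − 1 = 10.
φ(41) = 41 − 1 = 40.
Since φ is multiplicative, φ(11275) = 20 · 10 · 40 = 8000.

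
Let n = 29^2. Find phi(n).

812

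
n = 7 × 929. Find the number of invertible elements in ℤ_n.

5568

φ(6503) = 6503 · (1 − 1/7) · (1 − 1/929)
       = 6503 · 5568/6503 = 5568.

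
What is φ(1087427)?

Prime factorization: 1087427 = 11**3 * 19 * 43.
φ(11^3) = 11^3 − 11^2 = 1331 − 121 = 1210.
φ(19) = 19 − 1 = 18.
φ(43) = 43 − 1 = 42.
φ(1087427) = 1210 × 18 × 42 = 914760.

914760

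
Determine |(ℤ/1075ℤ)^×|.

840

Factor 1075: 1075 = 5^2 × 43.
φ(5^2) = 5^2 − 5^1 = 25 − 5 = 20.
φ(43) = 43 − 1 = 42.
φ(1075) = 20 × 42 = 840.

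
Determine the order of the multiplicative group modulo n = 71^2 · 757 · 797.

2990826720

φ(71^2) = 71^1·(71−1) = 71·70 = 4970.
φ(757) = 757 − 1 = 756.
φ(797) = 797 − 1 = 796.
Since φ is multiplicative, φ(3041381489) = 4970 · 756 · 796 = 2990826720.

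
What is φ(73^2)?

5256

φ(73^2) = 73^2 − 73^1 = 5329 − 73 = 5256.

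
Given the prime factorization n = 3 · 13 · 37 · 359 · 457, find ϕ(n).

141046272

φ(3) = 3 − 1 = 2.
φ(13) = 13 − 1 = 12.
φ(37) = 37 − 1 = 36.
φ(359) = 359 − 1 = 358.
φ(457) = 457 − 1 = 456.
Multiply: 2 · 12 · 36 · 358 · 456 = 141046272.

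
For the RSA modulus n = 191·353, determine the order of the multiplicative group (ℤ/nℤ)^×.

For distinct primes, φ(pq) = (p−1)(q−1) = 190 × 352 = 66880.

66880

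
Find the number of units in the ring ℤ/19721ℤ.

17280

Factor 19721: 19721 = 13 × 37 × 41.
φ(19721) = 19721 · (1 − 1/13) · (1 − 1/37) · (1 − 1/41)
       = 19721 · 17280/19721 = 17280.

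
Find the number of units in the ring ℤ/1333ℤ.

1260

Prime factorization: 1333 = 31 * 43.
φ(1333) = 1333 · (1 − 1/31) · (1 − 1/43)
       = 1333 · 1260/1333 = 1260.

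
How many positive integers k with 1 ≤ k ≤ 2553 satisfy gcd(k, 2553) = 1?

Prime factorization: 2553 = 3 · 23 · 37.
φ(2553) = 2553 · (1 − 1/3) · (1 − 1/23) · (1 − 1/37)
       = 2553 · 1584/2553 = 1584.

1584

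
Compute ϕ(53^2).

φ(53^2) = 53^1·(53−1) = 53·52 = 2756.

2756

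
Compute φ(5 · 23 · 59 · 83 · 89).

36830464

φ(5) = 5 − 1 = 4.
φ(23) = 23 − 1 = 22.
φ(59) = 59 − 1 = 58.
φ(83) = 83 − 1 = 82.
φ(89) = 89 − 1 = 88.
Multiply: 4 · 22 · 58 · 82 · 88 = 36830464.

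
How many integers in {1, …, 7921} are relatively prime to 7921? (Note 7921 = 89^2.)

7832

φ(89^2) = 89^1·(89−1) = 89·88 = 7832.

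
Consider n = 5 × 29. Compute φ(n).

112

φ(5) = 5 − 1 = 4.
φ(29) = 29 − 1 = 28.
Since φ is multiplicative, φ(145) = 4 · 28 = 112.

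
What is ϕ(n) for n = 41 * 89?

φ(3649) = 3649 · (1 − 1/41) · (1 − 1/89)
       = 3649 · 3520/3649 = 3520.

3520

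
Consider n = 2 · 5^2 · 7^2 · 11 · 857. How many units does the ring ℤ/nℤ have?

φ(23096150) = 23096150 · (1 − 1/2) · (1 − 1/5) · (1 − 1/7) · (1 − 1/11) · (1 − 1/857)
       = 23096150 · 205440/659890 = 7190400.

7190400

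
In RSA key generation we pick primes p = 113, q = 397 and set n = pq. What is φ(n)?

φ(113) = 113 − 1 = 112.
φ(397) = 397 − 1 = 396.
φ(44861) = 112 × 396 = 44352.

44352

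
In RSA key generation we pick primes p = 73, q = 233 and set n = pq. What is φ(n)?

For distinct primes, φ(pq) = (p−1)(q−1) = 72 × 232 = 16704.

16704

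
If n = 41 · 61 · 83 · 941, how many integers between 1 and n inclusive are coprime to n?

184992000

φ(195335603) = 195335603 · (1 − 1/41) · (1 − 1/61) · (1 − 1/83) · (1 − 1/941)
       = 195335603 · 184992000/195335603 = 184992000.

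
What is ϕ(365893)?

302400

Prime factorization: 365893 = 11 * 29 * 31 * 37.
φ(11) = 11 − 1 = 10.
φ(29) = 29 − 1 = 28.
φ(31) = 31 − 1 = 30.
φ(37) = 37 − 1 = 36.
Multiply: 10 · 28 · 30 · 36 = 302400.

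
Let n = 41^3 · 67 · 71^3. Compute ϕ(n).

φ(41^3) = 41^2·(41−1) = 1681·40 = 67240.
φ(67) = 67 − 1 = 66.
φ(71^3) = 71^3 − 71^2 = 357911 − 5041 = 352870.
φ(1652728130077) = 67240 × 66 × 352870 = 1565980600800.

1565980600800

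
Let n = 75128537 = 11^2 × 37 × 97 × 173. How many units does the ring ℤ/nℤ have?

65387520

φ(11^2) = 11^2 − 11^1 = 121 − 11 = 110.
φ(37) = 37 − 1 = 36.
φ(97) = 97 − 1 = 96.
φ(173) = 173 − 1 = 172.
Multiply: 110 · 36 · 96 · 172 = 65387520.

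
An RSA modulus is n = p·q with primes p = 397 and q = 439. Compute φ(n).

173448

φ(397) = 397 − 1 = 396.
φ(439) = 439 − 1 = 438.
Since φ is multiplicative, φ(174283) = 396 · 438 = 173448.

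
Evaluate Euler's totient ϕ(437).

396

437 = 19 · 23.
φ(437) = 437 · (1 − 1/19) · (1 − 1/23)
       = 437 · 396/437 = 396.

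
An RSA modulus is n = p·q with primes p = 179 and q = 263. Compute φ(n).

φ(pq) = (p−1)(q−1) = 178 · 262 = 46636.

46636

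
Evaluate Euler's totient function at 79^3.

φ(493039) = 493039 · (1 − 1/79)
       = 493039 · 78/79 = 486798.

486798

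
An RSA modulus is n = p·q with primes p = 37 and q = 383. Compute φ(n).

φ(pq) = (p−1)(q−1) = 36 · 382 = 13752.

13752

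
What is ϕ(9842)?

Factor 9842: 9842 = 2 · 7 · 19 · 37.
φ(2) = 2 − 1 = 1.
φ(7) = 7 − 1 = 6.
φ(19) = 19 − 1 = 18.
φ(37) = 37 − 1 = 36.
φ(9842) = 1 × 6 × 18 × 36 = 3888.

3888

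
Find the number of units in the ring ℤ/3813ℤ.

Prime factorization: 3813 = 3 · 31 · 41.
φ(3813) = 3813 · (1 − 1/3) · (1 − 1/31) · (1 − 1/41)
       = 3813 · 2400/3813 = 2400.

2400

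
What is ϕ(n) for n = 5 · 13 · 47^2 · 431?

44623680

φ(61885135) = 61885135 · (1 − 1/5) · (1 − 1/13) · (1 − 1/47) · (1 − 1/431)
       = 61885135 · 949440/1316705 = 44623680.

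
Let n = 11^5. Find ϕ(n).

146410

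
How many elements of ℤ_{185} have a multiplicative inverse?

144

Prime factorization: 185 = 5 · 37.
φ(185) = 185 · (1 − 1/5) · (1 − 1/37)
       = 185 · 144/185 = 144.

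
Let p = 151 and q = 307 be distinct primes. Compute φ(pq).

φ(n) = (p − 1)(q − 1) = (151−1)(307−1) = 150·306 = 45900.

45900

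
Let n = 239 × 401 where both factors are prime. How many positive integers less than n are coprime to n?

For distinct primes, φ(pq) = (p−1)(q−1) = 238 × 400 = 95200.

95200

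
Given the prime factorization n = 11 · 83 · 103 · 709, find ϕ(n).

59217120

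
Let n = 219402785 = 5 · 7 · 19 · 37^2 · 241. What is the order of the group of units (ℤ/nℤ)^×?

138101760

φ(219402785) = 219402785 · (1 − 1/5) · (1 − 1/7) · (1 − 1/19) · (1 − 1/37) · (1 − 1/241)
       = 219402785 · 3732480/5929805 = 138101760.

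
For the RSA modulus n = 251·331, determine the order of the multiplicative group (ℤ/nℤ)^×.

φ(251) = 251 − 1 = 250.
φ(331) = 331 − 1 = 330.
φ(83081) = 250 × 330 = 82500.

82500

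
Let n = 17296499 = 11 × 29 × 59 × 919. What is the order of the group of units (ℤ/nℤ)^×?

14908320

φ(11) = 11 − 1 = 10.
φ(29) = 29 − 1 = 28.
φ(59) = 59 − 1 = 58.
φ(919) = 919 − 1 = 918.
φ(17296499) = 10 × 28 × 58 × 918 = 14908320.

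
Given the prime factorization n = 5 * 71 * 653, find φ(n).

182560

φ(231815) = 231815 · (1 − 1/5) · (1 − 1/71) · (1 − 1/653)
       = 231815 · 182560/231815 = 182560.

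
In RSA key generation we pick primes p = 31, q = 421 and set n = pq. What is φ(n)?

12600

φ(pq) = (p−1)(q−1) = 30 · 420 = 12600.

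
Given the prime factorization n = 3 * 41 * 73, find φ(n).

φ(3) = 3 − 1 = 2.
φ(41) = 41 − 1 = 40.
φ(73) = 73 − 1 = 72.
Since φ is multiplicative, φ(8979) = 2 · 40 · 72 = 5760.

5760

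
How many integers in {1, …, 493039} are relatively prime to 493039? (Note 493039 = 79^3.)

486798

φ(79^3) = 79^2·(79−1) = 6241·78 = 486798.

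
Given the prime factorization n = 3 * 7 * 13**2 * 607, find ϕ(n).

φ(3) = 3 − 1 = 2.
φ(7) = 7 − 1 = 6.
φ(13^2) = 13^2 − 13^1 = 169 − 13 = 156.
φ(607) = 607 − 1 = 606.
φ(2154243) = 2 × 6 × 156 × 606 = 1134432.

1134432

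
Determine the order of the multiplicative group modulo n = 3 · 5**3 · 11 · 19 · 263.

φ(3) = 3 − 1 = 2.
φ(5^3) = 5^3 − 5^2 = 125 − 25 = 100.
φ(11) = 11 − 1 = 10.
φ(19) = 19 − 1 = 18.
φ(263) = 263 − 1 = 262.
Since φ is multiplicative, φ(20612625) = 2 · 100 · 10 · 18 · 262 = 9432000.

9432000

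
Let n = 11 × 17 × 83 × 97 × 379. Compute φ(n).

476098560

φ(570598523) = 570598523 · (1 − 1/11) · (1 − 1/17) · (1 − 1/83) · (1 − 1/97) · (1 − 1/379)
       = 570598523 · 476098560/570598523 = 476098560.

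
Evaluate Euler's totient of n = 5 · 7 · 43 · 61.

60480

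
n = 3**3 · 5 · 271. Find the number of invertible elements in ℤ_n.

φ(36585) = 36585 · (1 − 1/3) · (1 − 1/5) · (1 − 1/271)
       = 36585 · 2160/4065 = 19440.

19440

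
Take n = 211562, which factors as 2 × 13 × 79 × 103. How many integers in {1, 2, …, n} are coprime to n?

φ(2) = 2 − 1 = 1.
φ(13) = 13 − 1 = 12.
φ(79) = 79 − 1 = 78.
φ(103) = 103 − 1 = 102.
Multiply: 1 · 12 · 78 · 102 = 95472.

95472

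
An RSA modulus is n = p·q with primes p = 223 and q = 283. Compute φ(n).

φ(63109) = 63109 · (1 − 1/223) · (1 − 1/283)
       = 63109 · 62604/63109 = 62604.

62604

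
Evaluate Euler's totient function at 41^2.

1640

φ(41^2) = 41^1·(41−1) = 41·40 = 1640.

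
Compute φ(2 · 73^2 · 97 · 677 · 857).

291975929856

φ(599814473114) = 599814473114 · (1 − 1/2) · (1 − 1/73) · (1 − 1/97) · (1 − 1/677) · (1 − 1/857)
       = 599814473114 · 3999670272/8216636618 = 291975929856.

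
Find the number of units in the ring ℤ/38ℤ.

18

Prime factorization: 38 = 2 · 19.
φ(2) = 2 − 1 = 1.
φ(19) = 19 − 1 = 18.
Since φ is multiplicative, φ(38) = 1 · 18 = 18.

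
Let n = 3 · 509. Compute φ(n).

φ(3) = 3 − 1 = 2.
φ(509) = 509 − 1 = 508.
Since φ is multiplicative, φ(1527) = 2 · 508 = 1016.

1016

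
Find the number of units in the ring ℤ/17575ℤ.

12960

Factor 17575: 17575 = 5^2 · 19 · 37.
φ(17575) = 17575 · (1 − 1/5) · (1 − 1/19) · (1 − 1/37)
       = 17575 · 2592/3515 = 12960.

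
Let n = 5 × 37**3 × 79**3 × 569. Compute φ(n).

54508353179904

φ(5) = 5 − 1 = 4.
φ(37^3) = 37^2·(37−1) = 1369·36 = 49284.
φ(79^3) = 79^2·(79−1) = 6241·78 = 486798.
φ(569) = 569 − 1 = 568.
Multiply: 4 · 49284 · 486798 · 568 = 54508353179904.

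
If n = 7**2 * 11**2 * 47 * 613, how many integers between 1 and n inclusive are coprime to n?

130062240

φ(7^2) = 7^1·(7−1) = 7·6 = 42.
φ(11^2) = 11^1·(11−1) = 11·10 = 110.
φ(47) = 47 − 1 = 46.
φ(613) = 613 − 1 = 612.
Multiply: 42 · 110 · 46 · 612 = 130062240.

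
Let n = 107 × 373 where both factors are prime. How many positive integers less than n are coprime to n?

φ(39911) = 39911 · (1 − 1/107) · (1 − 1/373)
       = 39911 · 39432/39911 = 39432.

39432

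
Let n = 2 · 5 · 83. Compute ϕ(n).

328

φ(2) = 2 − 1 = 1.
φ(5) = 5 − 1 = 4.
φ(83) = 83 − 1 = 82.
Multiply: 1 · 4 · 82 = 328.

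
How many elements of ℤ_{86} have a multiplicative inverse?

42

86 = 2 · 43.
φ(86) = 86 · (1 − 1/2) · (1 − 1/43)
       = 86 · 42/86 = 42.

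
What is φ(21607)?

19200

Prime factorization: 21607 = 17 · 31 · 41.
φ(21607) = 21607 · (1 − 1/17) · (1 − 1/31) · (1 − 1/41)
       = 21607 · 19200/21607 = 19200.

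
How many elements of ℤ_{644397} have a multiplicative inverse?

644397 = 3 · 13^2 · 31 · 41.
φ(644397) = 644397 · (1 − 1/3) · (1 − 1/13) · (1 − 1/31) · (1 − 1/41)
       = 644397 · 28800/49569 = 374400.

374400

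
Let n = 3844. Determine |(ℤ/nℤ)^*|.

3844 = 2^2 × 31^2.
φ(2^2) = 2^1·(2−1) = 2·1 = 2.
φ(31^2) = 31^1·(31−1) = 31·30 = 930.
Since φ is multiplicative, φ(3844) = 2 · 930 = 1860.

1860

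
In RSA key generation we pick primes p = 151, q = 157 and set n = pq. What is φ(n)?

23400

For distinct primes, φ(pq) = (p−1)(q−1) = 150 × 156 = 23400.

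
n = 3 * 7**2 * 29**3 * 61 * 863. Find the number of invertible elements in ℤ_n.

φ(3) = 3 − 1 = 2.
φ(7^2) = 7^1·(7−1) = 7·6 = 42.
φ(29^3) = 29^2·(29−1) = 841·28 = 23548.
φ(61) = 61 − 1 = 60.
φ(863) = 863 − 1 = 862.
Multiply: 2 · 42 · 23548 · 60 · 862 = 102303815040.

102303815040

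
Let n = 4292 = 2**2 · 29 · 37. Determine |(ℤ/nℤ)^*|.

2016

φ(2^2) = 2^2 − 2^1 = 4 − 2 = 2.
φ(29) = 29 − 1 = 28.
φ(37) = 37 − 1 = 36.
φ(4292) = 2 × 28 × 36 = 2016.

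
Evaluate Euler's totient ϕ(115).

First factor: 115 = 5 · 23.
φ(115) = 115 · (1 − 1/5) · (1 − 1/23)
       = 115 · 88/115 = 88.

88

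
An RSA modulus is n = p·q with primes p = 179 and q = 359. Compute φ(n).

φ(n) = (p − 1)(q − 1) = (179−1)(359−1) = 178·358 = 63724.

63724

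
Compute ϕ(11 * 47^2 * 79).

1686360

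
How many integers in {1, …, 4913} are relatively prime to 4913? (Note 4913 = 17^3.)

4624

φ(4913) = 4913 · (1 − 1/17)
       = 4913 · 16/17 = 4624.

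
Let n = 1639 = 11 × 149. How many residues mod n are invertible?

φ(1639) = 1639 · (1 − 1/11) · (1 − 1/149)
       = 1639 · 1480/1639 = 1480.

1480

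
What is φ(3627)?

Prime factorization: 3627 = 3**2 * 13 * 31.
φ(3^2) = 3^2 − 3^1 = 9 − 3 = 6.
φ(13) = 13 − 1 = 12.
φ(31) = 31 − 1 = 30.
Multiply: 6 · 12 · 30 = 2160.

2160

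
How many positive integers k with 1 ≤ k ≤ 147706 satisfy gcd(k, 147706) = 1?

61776

147706 = 2 · 13^2 · 19 · 23.
φ(147706) = 147706 · (1 − 1/2) · (1 − 1/13) · (1 − 1/19) · (1 − 1/23)
       = 147706 · 4752/11362 = 61776.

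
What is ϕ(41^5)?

113030440

φ(115856201) = 115856201 · (1 − 1/41)
       = 115856201 · 40/41 = 113030440.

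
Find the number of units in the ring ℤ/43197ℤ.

21120

First factor: 43197 = 3 × 7 × 11^2 × 17.
φ(3) = 3 − 1 = 2.
φ(7) = 7 − 1 = 6.
φ(11^2) = 11^1·(11−1) = 11·10 = 110.
φ(17) = 17 − 1 = 16.
Since φ is multiplicative, φ(43197) = 2 · 6 · 110 · 16 = 21120.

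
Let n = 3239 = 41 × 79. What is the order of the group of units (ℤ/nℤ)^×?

3120

φ(3239) = 3239 · (1 − 1/41) · (1 − 1/79)
       = 3239 · 3120/3239 = 3120.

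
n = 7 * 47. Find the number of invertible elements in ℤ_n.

276

φ(329) = 329 · (1 − 1/7) · (1 − 1/47)
       = 329 · 276/329 = 276.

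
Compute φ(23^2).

φ(23^2) = 23^2 − 23^1 = 529 − 23 = 506.

506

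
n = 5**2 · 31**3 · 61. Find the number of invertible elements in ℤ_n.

34596000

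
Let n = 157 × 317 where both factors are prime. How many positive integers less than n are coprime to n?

φ(49769) = 49769 · (1 − 1/157) · (1 − 1/317)
       = 49769 · 49296/49769 = 49296.

49296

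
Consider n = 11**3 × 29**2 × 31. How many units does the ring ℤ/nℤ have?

29475600

φ(34700501) = 34700501 · (1 − 1/11) · (1 − 1/29) · (1 − 1/31)
       = 34700501 · 8400/9889 = 29475600.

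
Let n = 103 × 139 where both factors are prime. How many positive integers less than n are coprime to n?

14076

φ(103) = 103 − 1 = 102.
φ(139) = 139 − 1 = 138.
φ(14317) = 102 × 138 = 14076.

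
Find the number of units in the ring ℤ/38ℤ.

First factor: 38 = 2 · 19.
φ(2) = 2 − 1 = 1.
φ(19) = 19 − 1 = 18.
Since φ is multiplicative, φ(38) = 1 · 18 = 18.

18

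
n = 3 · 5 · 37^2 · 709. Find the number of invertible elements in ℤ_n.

φ(3) = 3 − 1 = 2.
φ(5) = 5 − 1 = 4.
φ(37^2) = 37^2 − 37^1 = 1369 − 37 = 1332.
φ(709) = 709 − 1 = 708.
Multiply: 2 · 4 · 1332 · 708 = 7544448.

7544448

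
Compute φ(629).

Factor 629: 629 = 17 · 37.
φ(17) = 17 − 1 = 16.
φ(37) = 37 − 1 = 36.
Since φ is multiplicative, φ(629) = 16 · 36 = 576.

576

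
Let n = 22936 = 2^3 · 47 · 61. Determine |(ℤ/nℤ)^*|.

11040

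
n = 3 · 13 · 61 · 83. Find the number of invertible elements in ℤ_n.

118080

φ(3) = 3 − 1 = 2.
φ(13) = 13 − 1 = 12.
φ(61) = 61 − 1 = 60.
φ(83) = 83 − 1 = 82.
φ(197457) = 2 × 12 × 60 × 82 = 118080.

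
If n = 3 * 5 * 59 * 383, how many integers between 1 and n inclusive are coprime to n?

177248

φ(338955) = 338955 · (1 − 1/3) · (1 − 1/5) · (1 − 1/59) · (1 − 1/383)
       = 338955 · 177248/338955 = 177248.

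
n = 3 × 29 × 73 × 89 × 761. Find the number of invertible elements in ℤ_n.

269660160

φ(430146879) = 430146879 · (1 − 1/3) · (1 − 1/29) · (1 − 1/73) · (1 − 1/89) · (1 − 1/761)
       = 430146879 · 269660160/430146879 = 269660160.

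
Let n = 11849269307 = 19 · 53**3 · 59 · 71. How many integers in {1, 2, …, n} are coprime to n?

10674649440

φ(11849269307) = 11849269307 · (1 − 1/19) · (1 − 1/53) · (1 − 1/59) · (1 − 1/71)
       = 11849269307 · 3800160/4218323 = 10674649440.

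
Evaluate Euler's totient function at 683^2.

φ(683^2) = 683^2 − 683^1 = 466489 − 683 = 465806.

465806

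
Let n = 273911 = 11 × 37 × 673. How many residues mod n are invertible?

241920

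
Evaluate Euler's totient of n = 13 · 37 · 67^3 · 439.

φ(13) = 13 − 1 = 12.
φ(37) = 37 − 1 = 36.
φ(67^3) = 67^3 − 67^2 = 300763 − 4489 = 296274.
φ(439) = 439 − 1 = 438.
Since φ is multiplicative, φ(63508814317) = 12 · 36 · 296274 · 438 = 56059781184.

56059781184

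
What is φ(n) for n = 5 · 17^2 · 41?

φ(59245) = 59245 · (1 − 1/5) · (1 − 1/17) · (1 − 1/41)
       = 59245 · 2560/3485 = 43520.

43520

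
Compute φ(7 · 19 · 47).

4968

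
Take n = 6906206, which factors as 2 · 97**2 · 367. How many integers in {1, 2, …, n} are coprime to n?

φ(6906206) = 6906206 · (1 − 1/2) · (1 − 1/97) · (1 − 1/367)
       = 6906206 · 35136/71198 = 3408192.

3408192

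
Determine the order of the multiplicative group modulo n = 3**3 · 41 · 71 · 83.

4132800

φ(3^3) = 3^2·(3−1) = 9·2 = 18.
φ(41) = 41 − 1 = 40.
φ(71) = 71 − 1 = 70.
φ(83) = 83 − 1 = 82.
Since φ is multiplicative, φ(6523551) = 18 · 40 · 70 · 82 = 4132800.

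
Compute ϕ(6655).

First factor: 6655 = 5 * 11^3.
φ(5) = 5 − 1 = 4.
φ(11^3) = 11^2·(11−1) = 121·10 = 1210.
Multiply: 4 · 1210 = 4840.

4840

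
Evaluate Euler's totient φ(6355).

6355 = 5 × 31 × 41.
φ(6355) = 6355 · (1 − 1/5) · (1 − 1/31) · (1 − 1/41)
       = 6355 · 4800/6355 = 4800.

4800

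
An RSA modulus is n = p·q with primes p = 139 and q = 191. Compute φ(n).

26220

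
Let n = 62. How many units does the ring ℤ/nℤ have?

Factor 62: 62 = 2 × 31.
φ(2) = 2 − 1 = 1.
φ(31) = 31 − 1 = 30.
Since φ is multiplicative, φ(62) = 1 · 30 = 30.

30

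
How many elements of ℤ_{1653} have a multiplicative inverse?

First factor: 1653 = 3 × 19 × 29.
φ(1653) = 1653 · (1 − 1/3) · (1 − 1/19) · (1 − 1/29)
       = 1653 · 1008/1653 = 1008.

1008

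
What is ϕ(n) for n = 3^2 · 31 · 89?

φ(24831) = 24831 · (1 − 1/3) · (1 − 1/31) · (1 − 1/89)
       = 24831 · 5280/8277 = 15840.

15840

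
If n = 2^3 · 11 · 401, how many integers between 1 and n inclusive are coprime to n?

16000

φ(2^3) = 2^2·(2−1) = 4·1 = 4.
φ(11) = 11 − 1 = 10.
φ(401) = 401 − 1 = 400.
Multiply: 4 · 10 · 400 = 16000.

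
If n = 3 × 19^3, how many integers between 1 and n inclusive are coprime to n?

12996

φ(20577) = 20577 · (1 − 1/3) · (1 − 1/19)
       = 20577 · 36/57 = 12996.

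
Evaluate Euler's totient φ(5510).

2016

5510 = 2 · 5 · 19 · 29.
φ(2) = 2 − 1 = 1.
φ(5) = 5 − 1 = 4.
φ(19) = 19 − 1 = 18.
φ(29) = 29 − 1 = 28.
φ(5510) = 1 × 4 × 18 × 28 = 2016.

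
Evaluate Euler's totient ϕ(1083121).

908544

Factor 1083121: 1083121 = 13**3 · 17 · 29.
φ(13^3) = 13^2·(13−1) = 169·12 = 2028.
φ(17) = 17 − 1 = 16.
φ(29) = 29 − 1 = 28.
Multiply: 2028 · 16 · 28 = 908544.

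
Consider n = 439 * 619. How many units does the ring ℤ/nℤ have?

270684

φ(271741) = 271741 · (1 − 1/439) · (1 − 1/619)
       = 271741 · 270684/271741 = 270684.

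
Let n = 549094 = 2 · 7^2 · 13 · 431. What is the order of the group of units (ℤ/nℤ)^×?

216720

φ(549094) = 549094 · (1 − 1/2) · (1 − 1/7) · (1 − 1/13) · (1 − 1/431)
       = 549094 · 30960/78442 = 216720.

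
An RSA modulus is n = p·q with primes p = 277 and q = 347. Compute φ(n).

φ(n) = (p − 1)(q − 1) = (277−1)(347−1) = 276·346 = 95496.

95496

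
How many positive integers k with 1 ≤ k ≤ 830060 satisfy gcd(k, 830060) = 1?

First factor: 830060 = 2^2 × 5 × 7^3 × 11^2.
φ(830060) = 830060 · (1 − 1/2) · (1 − 1/5) · (1 − 1/7) · (1 − 1/11)
       = 830060 · 240/770 = 258720.

258720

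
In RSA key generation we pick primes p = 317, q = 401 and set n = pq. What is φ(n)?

φ(317) = 317 − 1 = 316.
φ(401) = 401 − 1 = 400.
Multiply: 316 · 400 = 126400.

126400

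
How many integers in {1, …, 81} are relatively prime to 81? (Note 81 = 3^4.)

54

φ(3^4) = 3^3·(3−1) = 27·2 = 54.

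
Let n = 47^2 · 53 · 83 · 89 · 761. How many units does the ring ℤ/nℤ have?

616551203840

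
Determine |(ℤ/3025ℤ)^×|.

2200

Prime factorization: 3025 = 5^2 · 11^2.
φ(5^2) = 5^1·(5−1) = 5·4 = 20.
φ(11^2) = 11^1·(11−1) = 11·10 = 110.
Multiply: 20 · 110 = 2200.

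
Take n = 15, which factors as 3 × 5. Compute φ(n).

8

φ(15) = 15 · (1 − 1/3) · (1 − 1/5)
       = 15 · 8/15 = 8.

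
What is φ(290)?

Prime factorization: 290 = 2 · 5 · 29.
φ(2) = 2 − 1 = 1.
φ(5) = 5 − 1 = 4.
φ(29) = 29 − 1 = 28.
Since φ is multiplicative, φ(290) = 1 · 4 · 28 = 112.

112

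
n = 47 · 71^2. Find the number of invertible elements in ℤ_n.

φ(47) = 47 − 1 = 46.
φ(71^2) = 71^2 − 71^1 = 5041 − 71 = 4970.
Multiply: 46 · 4970 = 228620.

228620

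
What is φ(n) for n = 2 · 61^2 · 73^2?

φ(2) = 2 − 1 = 1.
φ(61^2) = 61^2 − 61^1 = 3721 − 61 = 3660.
φ(73^2) = 73^1·(73−1) = 73·72 = 5256.
Multiply: 1 · 3660 · 5256 = 19236960.

19236960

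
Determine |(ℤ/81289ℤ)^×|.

73008

81289 = 13^3 * 37.
φ(81289) = 81289 · (1 − 1/13) · (1 − 1/37)
       = 81289 · 432/481 = 73008.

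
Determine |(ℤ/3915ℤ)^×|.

First factor: 3915 = 3^3 × 5 × 29.
φ(3^3) = 3^3 − 3^2 = 27 − 9 = 18.
φ(5) = 5 − 1 = 4.
φ(29) = 29 − 1 = 28.
φ(3915) = 18 × 4 × 28 = 2016.

2016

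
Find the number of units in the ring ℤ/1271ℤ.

1200

1271 = 31 · 41.
φ(31) = 31 − 1 = 30.
φ(41) = 41 − 1 = 40.
Multiply: 30 · 40 = 1200.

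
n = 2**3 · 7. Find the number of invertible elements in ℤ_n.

24

φ(2^3) = 2^3 − 2^2 = 8 − 4 = 4.
φ(7) = 7 − 1 = 6.
Since φ is multiplicative, φ(56) = 4 · 6 = 24.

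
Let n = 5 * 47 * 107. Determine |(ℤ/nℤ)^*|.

φ(25145) = 25145 · (1 − 1/5) · (1 − 1/47) · (1 − 1/107)
       = 25145 · 19504/25145 = 19504.

19504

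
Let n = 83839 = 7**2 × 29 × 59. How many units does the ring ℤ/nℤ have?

68208

φ(83839) = 83839 · (1 − 1/7) · (1 − 1/29) · (1 − 1/59)
       = 83839 · 9744/11977 = 68208.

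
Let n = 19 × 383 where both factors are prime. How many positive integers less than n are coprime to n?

For distinct primes, φ(pq) = (p−1)(q−1) = 18 × 382 = 6876.

6876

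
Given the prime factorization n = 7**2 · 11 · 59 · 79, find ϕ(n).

1900080

φ(7^2) = 7^2 − 7^1 = 49 − 7 = 42.
φ(11) = 11 − 1 = 10.
φ(59) = 59 − 1 = 58.
φ(79) = 79 − 1 = 78.
φ(2512279) = 42 × 10 × 58 × 78 = 1900080.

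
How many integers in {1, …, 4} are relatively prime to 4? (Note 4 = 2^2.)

φ(4) = 4 · (1 − 1/2)
       = 4 · 1/2 = 2.

2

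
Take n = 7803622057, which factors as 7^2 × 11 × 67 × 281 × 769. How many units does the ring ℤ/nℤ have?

5960908800

φ(7803622057) = 7803622057 · (1 − 1/7) · (1 − 1/11) · (1 − 1/67) · (1 − 1/281) · (1 − 1/769)
       = 7803622057 · 851558400/1114803151 = 5960908800.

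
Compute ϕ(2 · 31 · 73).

φ(4526) = 4526 · (1 − 1/2) · (1 − 1/31) · (1 − 1/73)
       = 4526 · 2160/4526 = 2160.

2160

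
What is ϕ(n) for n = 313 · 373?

116064

φ(116749) = 116749 · (1 − 1/313) · (1 − 1/373)
       = 116749 · 116064/116749 = 116064.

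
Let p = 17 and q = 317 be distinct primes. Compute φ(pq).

5056

φ(pq) = (p−1)(q−1) = 16 · 316 = 5056.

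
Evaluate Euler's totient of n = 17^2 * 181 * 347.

φ(17^2) = 17^2 − 17^1 = 289 − 17 = 272.
φ(181) = 181 − 1 = 180.
φ(347) = 347 − 1 = 346.
Since φ is multiplicative, φ(18151223) = 272 · 180 · 346 = 16940160.

16940160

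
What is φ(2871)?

1680

First factor: 2871 = 3^2 · 11 · 29.
φ(3^2) = 3^2 − 3^1 = 9 − 3 = 6.
φ(11) = 11 − 1 = 10.
φ(29) = 29 − 1 = 28.
Multiply: 6 · 10 · 28 = 1680.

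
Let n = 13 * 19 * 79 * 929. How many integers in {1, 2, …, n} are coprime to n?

15634944

φ(13) = 13 − 1 = 12.
φ(19) = 19 − 1 = 18.
φ(79) = 79 − 1 = 78.
φ(929) = 929 − 1 = 928.
Multiply: 12 · 18 · 78 · 928 = 15634944.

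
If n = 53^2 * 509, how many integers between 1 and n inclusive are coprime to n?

φ(53^2) = 53^2 − 53^1 = 2809 − 53 = 2756.
φ(509) = 509 − 1 = 508.
Multiply: 2756 · 508 = 1400048.

1400048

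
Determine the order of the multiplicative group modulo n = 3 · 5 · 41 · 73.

23040

φ(3) = 3 − 1 = 2.
φ(5) = 5 − 1 = 4.
φ(41) = 41 − 1 = 40.
φ(73) = 73 − 1 = 72.
φ(44895) = 2 × 4 × 40 × 72 = 23040.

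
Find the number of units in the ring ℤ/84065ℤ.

Prime factorization: 84065 = 5 * 17 * 23 * 43.
φ(84065) = 84065 · (1 − 1/5) · (1 − 1/17) · (1 − 1/23) · (1 − 1/43)
       = 84065 · 59136/84065 = 59136.

59136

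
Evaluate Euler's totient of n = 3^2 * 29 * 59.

φ(3^2) = 3^2 − 3^1 = 9 − 3 = 6.
φ(29) = 29 − 1 = 28.
φ(59) = 59 − 1 = 58.
φ(15399) = 6 × 28 × 58 = 9744.

9744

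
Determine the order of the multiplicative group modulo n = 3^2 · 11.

60

φ(3^2) = 3^2 − 3^1 = 9 − 3 = 6.
φ(11) = 11 − 1 = 10.
φ(99) = 6 × 10 = 60.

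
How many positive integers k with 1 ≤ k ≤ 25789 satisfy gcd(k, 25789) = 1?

Factor 25789: 25789 = 17 × 37 × 41.
φ(17) = 17 − 1 = 16.
φ(37) = 37 − 1 = 36.
φ(41) = 41 − 1 = 40.
Since φ is multiplicative, φ(25789) = 16 · 36 · 40 = 23040.

23040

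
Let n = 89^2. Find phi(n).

φ(89^2) = 89^1·(89−1) = 89·88 = 7832.

7832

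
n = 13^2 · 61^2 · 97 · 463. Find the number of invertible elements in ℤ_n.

25323217920

φ(28242237439) = 28242237439 · (1 − 1/13) · (1 − 1/61) · (1 − 1/97) · (1 − 1/463)
       = 28242237439 · 31933440/35614423 = 25323217920.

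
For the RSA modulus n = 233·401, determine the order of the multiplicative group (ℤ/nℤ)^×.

φ(pq) = (p−1)(q−1) = 232 · 400 = 92800.

92800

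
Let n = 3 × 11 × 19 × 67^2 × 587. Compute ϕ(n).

φ(3) = 3 − 1 = 2.
φ(11) = 11 − 1 = 10.
φ(19) = 19 − 1 = 18.
φ(67^2) = 67^2 − 67^1 = 4489 − 67 = 4422.
φ(587) = 587 − 1 = 586.
Multiply: 2 · 10 · 18 · 4422 · 586 = 932865120.

932865120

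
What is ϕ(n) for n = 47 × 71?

3220

φ(3337) = 3337 · (1 − 1/47) · (1 − 1/71)
       = 3337 · 3220/3337 = 3220.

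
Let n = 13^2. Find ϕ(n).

156

φ(169) = 169 · (1 − 1/13)
       = 169 · 12/13 = 156.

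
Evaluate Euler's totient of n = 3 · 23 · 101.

φ(6969) = 6969 · (1 − 1/3) · (1 − 1/23) · (1 − 1/101)
       = 6969 · 4400/6969 = 4400.

4400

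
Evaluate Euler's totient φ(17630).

6720

Factor 17630: 17630 = 2 · 5 · 41 · 43.
φ(17630) = 17630 · (1 − 1/2) · (1 − 1/5) · (1 − 1/41) · (1 − 1/43)
       = 17630 · 6720/17630 = 6720.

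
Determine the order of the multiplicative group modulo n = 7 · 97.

576

φ(679) = 679 · (1 − 1/7) · (1 − 1/97)
       = 679 · 576/679 = 576.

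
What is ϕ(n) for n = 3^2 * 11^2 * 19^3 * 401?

1715472000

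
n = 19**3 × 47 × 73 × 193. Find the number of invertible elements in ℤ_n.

φ(19^3) = 19^2·(19−1) = 361·18 = 6498.
φ(47) = 47 − 1 = 46.
φ(73) = 73 − 1 = 72.
φ(193) = 193 − 1 = 192.
Multiply: 6498 · 46 · 72 · 192 = 4132104192.

4132104192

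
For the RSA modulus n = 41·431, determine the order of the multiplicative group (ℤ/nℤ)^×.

For distinct primes, φ(pq) = (p−1)(q−1) = 40 × 430 = 17200.

17200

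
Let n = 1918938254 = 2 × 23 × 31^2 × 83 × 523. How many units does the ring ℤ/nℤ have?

φ(2) = 2 − 1 = 1.
φ(23) = 23 − 1 = 22.
φ(31^2) = 31^2 − 31^1 = 961 − 31 = 930.
φ(83) = 83 − 1 = 82.
φ(523) = 523 − 1 = 522.
Multiply: 1 · 22 · 930 · 82 · 522 = 875769840.

875769840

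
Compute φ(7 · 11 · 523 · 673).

φ(27102383) = 27102383 · (1 − 1/7) · (1 − 1/11) · (1 − 1/523) · (1 − 1/673)
       = 27102383 · 21047040/27102383 = 21047040.

21047040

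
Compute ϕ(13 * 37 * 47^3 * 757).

φ(13) = 13 − 1 = 12.
φ(37) = 37 − 1 = 36.
φ(47^3) = 47^3 − 47^2 = 103823 − 2209 = 101614.
φ(757) = 757 − 1 = 756.
Multiply: 12 · 36 · 101614 · 756 = 33186319488.

33186319488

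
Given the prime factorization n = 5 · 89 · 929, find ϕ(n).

φ(413405) = 413405 · (1 − 1/5) · (1 − 1/89) · (1 − 1/929)
       = 413405 · 326656/413405 = 326656.

326656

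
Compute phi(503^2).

φ(503^2) = 503^1·(503−1) = 503·502 = 252506.

252506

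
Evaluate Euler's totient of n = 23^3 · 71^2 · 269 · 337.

5208453761280

φ(23^3) = 23^2·(23−1) = 529·22 = 11638.
φ(71^2) = 71^1·(71−1) = 71·70 = 4970.
φ(269) = 269 − 1 = 268.
φ(337) = 337 − 1 = 336.
Since φ is multiplicative, φ(5560097232091) = 11638 · 4970 · 268 · 336 = 5208453761280.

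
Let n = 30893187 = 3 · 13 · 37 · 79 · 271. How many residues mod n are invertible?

18195840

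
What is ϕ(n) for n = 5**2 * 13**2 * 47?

φ(5^2) = 5^2 − 5^1 = 25 − 5 = 20.
φ(13^2) = 13^1·(13−1) = 13·12 = 156.
φ(47) = 47 − 1 = 46.
φ(198575) = 20 × 156 × 46 = 143520.

143520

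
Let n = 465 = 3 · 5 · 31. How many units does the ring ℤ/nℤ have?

φ(465) = 465 · (1 − 1/3) · (1 − 1/5) · (1 − 1/31)
       = 465 · 240/465 = 240.

240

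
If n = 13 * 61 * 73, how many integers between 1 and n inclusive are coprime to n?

φ(57889) = 57889 · (1 − 1/13) · (1 − 1/61) · (1 − 1/73)
       = 57889 · 51840/57889 = 51840.

51840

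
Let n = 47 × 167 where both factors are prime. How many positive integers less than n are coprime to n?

φ(47) = 47 − 1 = 46.
φ(167) = 167 − 1 = 166.
Since φ is multiplicative, φ(7849) = 46 · 166 = 7636.

7636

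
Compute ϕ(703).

648

First factor: 703 = 19 * 37.
φ(19) = 19 − 1 = 18.
φ(37) = 37 − 1 = 36.
φ(703) = 18 × 36 = 648.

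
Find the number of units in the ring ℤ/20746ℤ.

8800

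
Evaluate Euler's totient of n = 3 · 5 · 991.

7920

φ(3) = 3 − 1 = 2.
φ(5) = 5 − 1 = 4.
φ(991) = 991 − 1 = 990.
φ(14865) = 2 × 4 × 990 = 7920.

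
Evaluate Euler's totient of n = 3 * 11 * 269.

5360

φ(3) = 3 − 1 = 2.
φ(11) = 11 − 1 = 10.
φ(269) = 269 − 1 = 268.
Multiply: 2 · 10 · 268 = 5360.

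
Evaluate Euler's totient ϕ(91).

72

Factor 91: 91 = 7 · 13.
φ(7) = 7 − 1 = 6.
φ(13) = 13 − 1 = 12.
Since φ is multiplicative, φ(91) = 6 · 12 = 72.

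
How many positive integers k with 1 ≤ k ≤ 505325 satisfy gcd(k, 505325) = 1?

505325 = 5^2 * 17 * 29 * 41.
φ(5^2) = 5^2 − 5^1 = 25 − 5 = 20.
φ(17) = 17 − 1 = 16.
φ(29) = 29 − 1 = 28.
φ(41) = 41 − 1 = 40.
Since φ is multiplicative, φ(505325) = 20 · 16 · 28 · 40 = 358400.

358400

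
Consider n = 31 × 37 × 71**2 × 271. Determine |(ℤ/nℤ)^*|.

φ(1566929317) = 1566929317 · (1 − 1/31) · (1 − 1/37) · (1 − 1/71) · (1 − 1/271)
       = 1566929317 · 20412000/22069427 = 1449252000.

1449252000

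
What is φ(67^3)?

296274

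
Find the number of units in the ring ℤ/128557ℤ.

100800

Factor 128557: 128557 = 11 * 13 * 29 * 31.
φ(128557) = 128557 · (1 − 1/11) · (1 − 1/13) · (1 − 1/29) · (1 − 1/31)
       = 128557 · 100800/128557 = 100800.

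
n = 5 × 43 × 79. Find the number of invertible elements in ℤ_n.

φ(5) = 5 − 1 = 4.
φ(43) = 43 − 1 = 42.
φ(79) = 79 − 1 = 78.
φ(16985) = 4 × 42 × 78 = 13104.

13104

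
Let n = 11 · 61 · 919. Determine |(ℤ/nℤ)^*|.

550800

φ(616649) = 616649 · (1 − 1/11) · (1 − 1/61) · (1 − 1/919)
       = 616649 · 550800/616649 = 550800.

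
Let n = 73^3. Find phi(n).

383688

φ(73^3) = 73^3 − 73^2 = 389017 − 5329 = 383688.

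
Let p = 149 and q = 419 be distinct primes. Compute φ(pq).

φ(62431) = 62431 · (1 − 1/149) · (1 − 1/419)
       = 62431 · 61864/62431 = 61864.

61864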